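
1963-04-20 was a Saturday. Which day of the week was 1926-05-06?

Thursday

Count forward from the earlier date (May 6, 1926) to the later (April 20, 1963):
From May 6, 1926 to May 6, 1962: 36 years, of which 9 contain a Feb 29 — 27×365 + 9×366 = 13149 days.
May 1962: 31 − 6 = 25 days remain.
Then 10 full months totalling 304 days.
April 1–20, 1963: 20 days.
Residual: 349 days.
Total: 13498 days.
13498 mod 7 = 2, so 2 days before Saturday is Thursday.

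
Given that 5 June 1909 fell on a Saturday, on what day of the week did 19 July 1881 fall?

Tuesday

Count forward from the earlier date (July 19, 1881) to the later (June 5, 1909):
Day-of-year of July 19, 1881: 200.
Day-of-year of June 5, 1909: 156.
1881 has 365 days, so 365 − 200 = 165 days remain in 1881.
Full years 1882–1908: 21 common + 6 leap = 21×365 + 6×366 = 9861 days.
Total: 165 + 9861 + 156 = 10182 days.
10182 mod 7 = 4, so 4 days before Saturday is Tuesday.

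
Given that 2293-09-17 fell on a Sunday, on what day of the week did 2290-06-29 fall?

Count forward from the earlier date (June 29, 2290) to the later (September 17, 2293):
Day-of-year of June 29, 2290: 180.
Day-of-year of September 17, 2293: 260.
2290 has 365 days, so 365 − 180 = 185 days remain in 2290.
Full years: 2291: 365; 2292: 366. Sum = 731.
Total: 185 + 731 + 260 = 1176 days.
1176 is a multiple of 7, so 2290-06-29 falls on the same weekday: Sunday.

Sunday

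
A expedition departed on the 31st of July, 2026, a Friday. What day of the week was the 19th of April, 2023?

Wednesday

Count forward from the earlier date (April 19, 2023) to the later (July 31, 2026):
April 19, 2023 → April 19, 2024: 366 days (2024 is a leap year).
April 19, 2024 → April 19, 2025: 365 days.
April 19, 2025 → April 19, 2026: 365 days.
April 2026: 30 − 19 = 11 days remain.
Then May (31), June (30): 31 + 30 = 61 days.
July 1–31, 2026: 31 days.
Residual: 103 days.
Total: 1199 days.
1199 mod 7 = 2, so 2 days before Friday is Wednesday.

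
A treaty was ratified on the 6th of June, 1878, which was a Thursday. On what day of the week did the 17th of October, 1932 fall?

Monday

Day-of-year of June 6, 1878: 157.
Day-of-year of October 17, 1932: 291.
1878 has 365 days, so 365 − 157 = 208 days remain in 1878.
Full years 1879–1931: 41 common + 12 leap = 41×365 + 12×366 = 19357 days.
Total: 208 + 19357 + 291 = 19856 days.
19856 mod 7 = 4, so 4 days after Thursday is Monday.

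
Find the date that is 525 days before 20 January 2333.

14 August 2331

Count 525 days before January 20, 2333:
August 14, 2331 → August 14, 2332: 366 days (2332 is a leap year).
August 2332: 31 − 14 = 17 days remain.
Then September (30), October (31), November (30), December (31): 30 + 31 + 30 + 31 = 122 days.
January 1–20, 2333: 20 days.
Residual: 159 days.
Total: 525 days.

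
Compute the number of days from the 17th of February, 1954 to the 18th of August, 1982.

From February 17, 1954 to February 17, 1982: 28 years, of which 7 contain a Feb 29 — 21×365 + 7×366 = 10227 days.
February 1982: 28 − 17 = 11 days remain (1982 is not a leap year, so February has 28 days).
Then March (31), April (30), May (31), June (30), July (31): 31 + 30 + 31 + 30 + 31 = 153 days.
August 1–18, 1982: 18 days.
Residual: 182 days.
Total: 10409 days.

10409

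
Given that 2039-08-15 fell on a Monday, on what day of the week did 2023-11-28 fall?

Tuesday

Count forward from the earlier date (November 28, 2023) to the later (August 15, 2039):
From November 28, 2023 to November 28, 2038: 15 years, of which 4 contain a Feb 29 — 11×365 + 4×366 = 5479 days.
November 2038: 30 − 28 = 2 days remain.
Then December (31), January (31), February 2039 (28), March (31), April (30), May (31), June (30), July (31): 31 + 31 + 28 + 31 + 30 + 31 + 30 + 31 = 243 days.
August 1–15, 2039: 15 days.
Residual: 260 days.
Total: 5739 days.
5739 mod 7 = 6, so 6 days before Monday is Tuesday.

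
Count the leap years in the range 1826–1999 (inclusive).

Years divisible by 4: 1828, 1832, …, 1996 — 43 in all.
Of these, 1900 is divisible by 100 but not 400, so not leap.
Leap years: 43 − 1 = 42.

42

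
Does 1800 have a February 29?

No

1800 is not a leap year (divisible by 100 but not 400).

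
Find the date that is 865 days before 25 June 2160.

11 February 2158

Count 865 days before June 25, 2160:
Day-of-year of February 11, 2158: 42.
Day-of-year of June 25, 2160: 177.
2158 has 365 days, so 365 − 42 = 323 days remain in 2158.
Full years: 2159: 365. Sum = 365.
Total: 323 + 365 + 177 = 865 days.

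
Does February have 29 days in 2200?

2200 is not a leap year (divisible by 100 but not 400).

No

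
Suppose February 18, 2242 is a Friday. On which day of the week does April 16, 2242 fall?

Saturday

February 2242: 28 − 18 = 10 days remain (2242 is not a leap year, so February has 28 days).
Then March (31): 31 days.
April 1–16, 2242: 16 days.
Total: 10 + 31 + 16 = 57 days.
57 mod 7 = 1, so 1 day after Friday is Saturday.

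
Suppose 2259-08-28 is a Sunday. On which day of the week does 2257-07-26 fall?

Count forward from the earlier date (July 26, 2257) to the later (August 28, 2259):
July 2257: 31 − 26 = 5 days remain.
Then 24 full months totalling 730 days.
August 1–28, 2259: 28 days.
Total: 5 + 730 + 28 = 763 days.
763 is a multiple of 7, so 2257-07-26 falls on the same weekday: Sunday.

Sunday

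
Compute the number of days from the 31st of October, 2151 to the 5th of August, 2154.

1009

Day-of-year of October 31, 2151: 304.
Day-of-year of August 5, 2154: 217.
2151 has 365 days, so 365 − 304 = 61 days remain in 2151.
Full years: 2152: 366; 2153: 365. Sum = 731.
Total: 61 + 731 + 217 = 1009 days.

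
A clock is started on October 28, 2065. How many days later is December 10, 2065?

October 2065: 31 − 28 = 3 days remain.
Then November (30): 30 days.
December 1–10, 2065: 10 days.
Total: 3 + 30 + 10 = 43 days.

43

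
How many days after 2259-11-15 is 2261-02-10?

453

November 2259: 30 − 15 = 15 days remain.
Then 14 full months totalling 428 days.
February 1–10, 2261: 10 days (2261 is not a leap year).
Total: 15 + 428 + 10 = 453 days.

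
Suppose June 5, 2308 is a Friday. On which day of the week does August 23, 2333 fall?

Wednesday

Day-of-year of June 5, 2308: 157.
Day-of-year of August 23, 2333: 235.
2308 has 366 days, so 366 − 157 = 209 days remain in 2308.
Full years 2309–2332: 18 common + 6 leap = 18×365 + 6×366 = 8766 days.
Total: 209 + 8766 + 235 = 9210 days.
9210 mod 7 = 5, so 5 days after Friday is Wednesday.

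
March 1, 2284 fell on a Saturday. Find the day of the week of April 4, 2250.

Thursday

Count forward from the earlier date (April 4, 2250) to the later (March 1, 2284):
From April 4, 2250 to April 4, 2283: 33 years, of which 8 contain a Feb 29 — 25×365 + 8×366 = 12053 days.
April 2283: 30 − 4 = 26 days remain.
Then 10 full months totalling 305 days.
March 1, 2284: 1 day.
Residual: 332 days.
Total: 12385 days.
12385 mod 7 = 2, so 2 days before Saturday is Thursday.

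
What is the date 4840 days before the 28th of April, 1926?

the 26th of January, 1913

Count 4840 days before April 28, 1926:
From January 26, 1913 to January 26, 1926: 13 years, of which 3 contain a Feb 29 — 10×365 + 3×366 = 4748 days.
January 1926: 31 − 26 = 5 days remain.
Then February 1926 (28), March (31): 28 + 31 = 59 days.
April 1–28, 1926: 28 days.
Residual: 92 days.
Total: 4840 days.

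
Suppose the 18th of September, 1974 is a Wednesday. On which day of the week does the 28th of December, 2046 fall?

Day-of-year of September 18, 1974: 261.
Day-of-year of December 28, 2046: 362.
1974 has 365 days, so 365 − 261 = 104 days remain in 1974.
Full years 1975–2045: 53 common + 18 leap = 53×365 + 18×366 = 25933 days.
Total: 104 + 25933 + 362 = 26399 days.
26399 mod 7 = 2, so 2 days after Wednesday is Friday.

Friday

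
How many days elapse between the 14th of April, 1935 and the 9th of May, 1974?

Day-of-year of April 14, 1935: 104.
Day-of-year of May 9, 1974: 129.
1935 has 365 days, so 365 − 104 = 261 days remain in 1935.
Full years 1936–1973: 28 common + 10 leap = 28×365 + 10×366 = 13880 days.
Total: 261 + 13880 + 129 = 14270 days.

14270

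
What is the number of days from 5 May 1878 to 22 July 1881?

May 5, 1878 → May 5, 1879: 365 days.
May 5, 1879 → May 5, 1880: 366 days (1880 is a leap year).
May 5, 1880 → May 5, 1881: 365 days.
May 1881: 31 − 5 = 26 days remain.
Then June (30): 30 days.
July 1–22, 1881: 22 days.
Residual: 78 days.
Total: 1174 days.

1174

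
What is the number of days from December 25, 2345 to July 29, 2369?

Day-of-year of December 25, 2345: 359.
Day-of-year of July 29, 2369: 210.
2345 has 365 days, so 365 − 359 = 6 days remain in 2345.
Full years 2346–2368: 17 common + 6 leap = 17×365 + 6×366 = 8401 days.
Total: 6 + 8401 + 210 = 8617 days.

8617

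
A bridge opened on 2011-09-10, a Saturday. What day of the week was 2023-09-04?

Day-of-year of September 10, 2011: 253.
Day-of-year of September 4, 2023: 247.
2011 has 365 days, so 365 − 253 = 112 days remain in 2011.
Full years 2012–2022: 8 common + 3 leap = 8×365 + 3×366 = 4018 days.
Total: 112 + 4018 + 247 = 4377 days.
4377 mod 7 = 2, so 2 days after Saturday is Monday.

Monday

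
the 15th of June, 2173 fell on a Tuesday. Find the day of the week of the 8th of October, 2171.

Tuesday

Count forward from the earlier date (October 8, 2171) to the later (June 15, 2173):
October 2171: 31 − 8 = 23 days remain.
Then 19 full months totalling 578 days.
June 1–15, 2173: 15 days.
Total: 23 + 578 + 15 = 616 days.
616 is a multiple of 7, so the 8th of October, 2171 falls on the same weekday: Tuesday.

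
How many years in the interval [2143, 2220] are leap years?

19

Years divisible by 4: 2144, 2148, …, 2220 — 20 in all.
Of these, 2200 is divisible by 100 but not 400, so not leap.
Leap years: 20 − 1 = 19.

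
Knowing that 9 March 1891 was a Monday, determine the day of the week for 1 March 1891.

Sunday

Count forward from the earlier date (March 1, 1891) to the later (March 9, 1891):
Within March 1891: 9 − 1 = 8 days.
8 mod 7 = 1, so 1 day before Monday is Sunday.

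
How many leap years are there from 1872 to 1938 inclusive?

16

Years divisible by 4: 1872, 1876, …, 1936 — 17 in all.
Of these, 1900 is divisible by 100 but not 400, so not leap.
Leap years: 17 − 1 = 16.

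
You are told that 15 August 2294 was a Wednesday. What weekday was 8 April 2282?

Saturday

Count forward from the earlier date (April 8, 2282) to the later (August 15, 2294):
Day-of-year of April 8, 2282: 98.
Day-of-year of August 15, 2294: 227.
2282 has 365 days, so 365 − 98 = 267 days remain in 2282.
Full years 2283–2293: 8 common + 3 leap = 8×365 + 3×366 = 4018 days.
Total: 267 + 4018 + 227 = 4512 days.
4512 mod 7 = 4, so 4 days before Wednesday is Saturday.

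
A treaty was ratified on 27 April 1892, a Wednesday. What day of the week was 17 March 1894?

Day-of-year of April 27, 1892: 118.
Day-of-year of March 17, 1894: 76.
1892 has 366 days, so 366 − 118 = 248 days remain in 1892.
Full years: 1893: 365. Sum = 365.
Total: 248 + 365 + 76 = 689 days.
689 mod 7 = 3, so 3 days after Wednesday is Saturday.

Saturday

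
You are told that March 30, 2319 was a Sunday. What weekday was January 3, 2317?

Wednesday

Count forward from the earlier date (January 3, 2317) to the later (March 30, 2319):
Day-of-year of January 3, 2317: 3.
Day-of-year of March 30, 2319: 89.
2317 has 365 days, so 365 − 3 = 362 days remain in 2317.
Full years: 2318: 365. Sum = 365.
Total: 362 + 365 + 89 = 816 days.
816 mod 7 = 4, so 4 days before Sunday is Wednesday.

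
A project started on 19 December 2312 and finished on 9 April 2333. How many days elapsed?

Day-of-year of December 19, 2312: 354.
Day-of-year of April 9, 2333: 99.
2312 has 366 days, so 366 − 354 = 12 days remain in 2312.
Full years 2313–2332: 15 common + 5 leap = 15×365 + 5×366 = 7305 days.
Total: 12 + 7305 + 99 = 7416 days.

7416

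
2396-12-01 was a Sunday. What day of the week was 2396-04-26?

Friday

Count forward from the earlier date (April 26, 2396) to the later (December 1, 2396):
April 2396: 30 − 26 = 4 days remain.
Then May (31), June (30), July (31), August (31), September (30), October (31), November (30): 31 + 30 + 31 + 31 + 30 + 31 + 30 = 214 days.
December 1, 2396: 1 day.
Total: 4 + 214 + 1 = 219 days.
219 mod 7 = 2, so 2 days before Sunday is Friday.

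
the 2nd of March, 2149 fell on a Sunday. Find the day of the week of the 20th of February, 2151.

Saturday

Day-of-year of March 2, 2149: 61.
Day-of-year of February 20, 2151: 51.
2149 has 365 days, so 365 − 61 = 304 days remain in 2149.
Full years: 2150: 365. Sum = 365.
Total: 304 + 365 + 51 = 720 days.
720 mod 7 = 6, so 6 days after Sunday is Saturday.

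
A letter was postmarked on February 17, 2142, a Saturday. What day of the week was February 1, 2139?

Sunday

Count forward from the earlier date (February 1, 2139) to the later (February 17, 2142):
Day-of-year of February 1, 2139: 32.
Day-of-year of February 17, 2142: 48.
2139 has 365 days, so 365 − 32 = 333 days remain in 2139.
Full years: 2140: 366; 2141: 365. Sum = 731.
Total: 333 + 731 + 48 = 1112 days.
1112 mod 7 = 6, so 6 days before Saturday is Sunday.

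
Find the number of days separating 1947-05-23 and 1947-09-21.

121

May 1947: 31 − 23 = 8 days remain.
Then June (30), July (31), August (31): 30 + 31 + 31 = 92 days.
September 1–21, 1947: 21 days.
Total: 8 + 92 + 21 = 121 days.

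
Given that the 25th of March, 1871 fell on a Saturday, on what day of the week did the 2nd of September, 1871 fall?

Saturday

March 1871: 31 − 25 = 6 days remain.
Then April (30), May (31), June (30), July (31), August (31): 30 + 31 + 30 + 31 + 31 = 153 days.
September 1–2, 1871: 2 days.
Total: 6 + 153 + 2 = 161 days.
161 is a multiple of 7, so the 2nd of September, 1871 falls on the same weekday: Saturday.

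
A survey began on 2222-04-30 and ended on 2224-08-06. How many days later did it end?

829

April 30, 2222 → April 30, 2223: 365 days.
April 30, 2223 → April 30, 2224: 366 days (2224 is a leap year).
April 2224: 30 − 30 = 0 days remain.
Then May (31), June (30), July (31): 31 + 30 + 31 = 92 days.
August 1–6, 2224: 6 days.
Residual: 98 days.
Total: 829 days.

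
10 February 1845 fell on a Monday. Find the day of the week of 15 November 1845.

February 1845: 28 − 10 = 18 days remain (1845 is not a leap year, so February has 28 days).
Then March (31), April (30), May (31), June (30), July (31), August (31), September (30), October (31): 31 + 30 + 31 + 30 + 31 + 31 + 30 + 31 = 245 days.
November 1–15, 1845: 15 days.
Total: 18 + 245 + 15 = 278 days.
278 mod 7 = 5, so 5 days after Monday is Saturday.

Saturday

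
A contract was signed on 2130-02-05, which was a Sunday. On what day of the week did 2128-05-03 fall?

Count forward from the earlier date (May 3, 2128) to the later (February 5, 2130):
Day-of-year of May 3, 2128: 124.
Day-of-year of February 5, 2130: 36.
2128 has 366 days, so 366 − 124 = 242 days remain in 2128.
Full years: 2129: 365. Sum = 365.
Total: 242 + 365 + 36 = 643 days.
643 mod 7 = 6, so 6 days before Sunday is Monday.

Monday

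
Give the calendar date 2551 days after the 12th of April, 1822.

the 6th of April, 1829

Count 2551 days after April 12, 1822:
Day-of-year of April 12, 1822: 102.
Day-of-year of April 6, 1829: 96.
1822 has 365 days, so 365 − 102 = 263 days remain in 1822.
Full years: 1823: 365; 1824: 366; 1825: 365; 1826: 365; 1827: 365; 1828: 366. Sum = 2192.
Total: 263 + 2192 + 96 = 2551 days.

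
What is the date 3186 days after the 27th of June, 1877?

the 18th of March, 1886

Count 3186 days after June 27, 1877:
Day-of-year of June 27, 1877: 178.
Day-of-year of March 18, 1886: 77.
1877 has 365 days, so 365 − 178 = 187 days remain in 1877.
Full years 1878–1885: 6 common + 2 leap = 6×365 + 2×366 = 2922 days.
Total: 187 + 2922 + 77 = 3186 days.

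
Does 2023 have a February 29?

No

2023 is not a leap year.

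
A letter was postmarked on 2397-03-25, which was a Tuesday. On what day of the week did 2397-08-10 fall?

Sunday

March 2397: 31 − 25 = 6 days remain.
Then April (30), May (31), June (30), July (31): 30 + 31 + 30 + 31 = 122 days.
August 1–10, 2397: 10 days.
Total: 6 + 122 + 10 = 138 days.
138 mod 7 = 5, so 5 days after Tuesday is Sunday.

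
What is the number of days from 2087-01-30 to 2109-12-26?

From January 30, 2087 to January 30, 2109: 22 years, of which 5 contain a Feb 29 — 17×365 + 5×366 = 8035 days.
(2100 is not a leap year (divisible by 100 but not 400).)
January 2109: 31 − 30 = 1 day remains.
Then 10 full months totalling 303 days.
December 1–26, 2109: 26 days.
Residual: 330 days.
Total: 8365 days.

8365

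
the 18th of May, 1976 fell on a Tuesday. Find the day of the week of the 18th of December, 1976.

May 1976: 31 − 18 = 13 days remain.
Then June (30), July (31), August (31), September (30), October (31), November (30): 30 + 31 + 31 + 30 + 31 + 30 = 183 days.
December 1–18, 1976: 18 days.
Total: 13 + 183 + 18 = 214 days.
214 mod 7 = 4, so 4 days after Tuesday is Saturday.

Saturday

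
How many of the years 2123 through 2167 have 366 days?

Years divisible by 4 in [2123, 2167]: 2124, 2128, 2132, 2136, 2140, 2144, 2148, 2152, 2156, 2160, 2164.
No century exceptions apply. Count: 11.

11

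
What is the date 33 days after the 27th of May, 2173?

the 29th of June, 2173

Count 33 days after May 27, 2173:
May 2173: 31 − 27 = 4 days remain.
June 1–29, 2173: 29 days.
Total: 4 + 29 = 33 days.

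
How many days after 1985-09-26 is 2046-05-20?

From September 26, 1985 to September 26, 2045: 60 years, of which 15 contain a Feb 29 — 45×365 + 15×366 = 21915 days.
(2000 is a leap year (divisible by 400).)
September 2045: 30 − 26 = 4 days remain.
Then October (31), November (30), December (31), January (31), February 2046 (28), March (31), April (30): 31 + 30 + 31 + 31 + 28 + 31 + 30 = 212 days.
May 1–20, 2046: 20 days.
Residual: 236 days.
Total: 22151 days.

22151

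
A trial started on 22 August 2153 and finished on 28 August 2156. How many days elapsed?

1102

August 22, 2153 → August 22, 2154: 365 days.
August 22, 2154 → August 22, 2155: 365 days.
August 22, 2155 → August 22, 2156: 366 days (2156 is a leap year).
Within August 2156: 28 − 22 = 6 days.
Total: 1102 days.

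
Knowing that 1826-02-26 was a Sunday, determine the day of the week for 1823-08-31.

Sunday

Count forward from the earlier date (August 31, 1823) to the later (February 26, 1826):
Day-of-year of August 31, 1823: 243.
Day-of-year of February 26, 1826: 57.
1823 has 365 days, so 365 − 243 = 122 days remain in 1823.
Full years: 1824: 366; 1825: 365. Sum = 731.
Total: 122 + 731 + 57 = 910 days.
910 is a multiple of 7, so 1823-08-31 falls on the same weekday: Sunday.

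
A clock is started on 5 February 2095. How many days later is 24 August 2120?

9331

From February 5, 2095 to February 5, 2120: 25 years, of which 5 contain a Feb 29 — 20×365 + 5×366 = 9130 days.
(2100 is not a leap year (divisible by 100 but not 400).)
February 2120: 29 − 5 = 24 days remain (2120 is a leap year, so February has 29 days).
Then March (31), April (30), May (31), June (30), July (31): 31 + 30 + 31 + 30 + 31 = 153 days.
August 1–24, 2120: 24 days.
Residual: 201 days.
Total: 9331 days.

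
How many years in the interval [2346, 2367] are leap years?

Years divisible by 4 in [2346, 2367]: 2348, 2352, 2356, 2360, 2364.
No century exceptions apply. Count: 5.

5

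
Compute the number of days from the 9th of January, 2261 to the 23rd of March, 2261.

73

January 2261: 31 − 9 = 22 days remain.
Then February 2261 (28): 28 days.
March 1–23, 2261: 23 days.
Total: 22 + 28 + 23 = 73 days.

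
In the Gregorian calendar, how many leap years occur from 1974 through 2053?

Years divisible by 4: 1976, 1980, …, 2052 — 20 in all.
2000 is divisible by 400, so still leap.
No century exceptions apply. Count: 20.

20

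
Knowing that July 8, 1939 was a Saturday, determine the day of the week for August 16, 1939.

Wednesday

July 1939: 31 − 8 = 23 days remain.
August 1–16, 1939: 16 days.
Total: 23 + 16 = 39 days.
39 mod 7 = 4, so 4 days after Saturday is Wednesday.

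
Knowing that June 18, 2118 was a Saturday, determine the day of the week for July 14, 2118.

Thursday

June 2118: 30 − 18 = 12 days remain.
July 1–14, 2118: 14 days.
Total: 12 + 14 = 26 days.
26 mod 7 = 5, so 5 days after Saturday is Thursday.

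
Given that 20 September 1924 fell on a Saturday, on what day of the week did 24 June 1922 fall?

Saturday

Count forward from the earlier date (June 24, 1922) to the later (September 20, 1924):
Day-of-year of June 24, 1922: 175.
Day-of-year of September 20, 1924: 264.
1922 has 365 days, so 365 − 175 = 190 days remain in 1922.
Full years: 1923: 365. Sum = 365.
Total: 190 + 365 + 264 = 819 days.
819 is a multiple of 7, so 24 June 1922 falls on the same weekday: Saturday.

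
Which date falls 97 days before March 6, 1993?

November 29, 1992

Count 97 days before March 6, 1993:
November 1992: 30 − 29 = 1 day remains.
Then December (31), January (31), February 1993 (28): 31 + 31 + 28 = 90 days.
March 1–6, 1993: 6 days.
Total: 1 + 90 + 6 = 97 days.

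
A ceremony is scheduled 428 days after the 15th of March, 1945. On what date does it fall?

the 17th of May, 1946

Count 428 days after March 15, 1945:
March 15, 1945 → March 15, 1946: 365 days.
March 1946: 31 − 15 = 16 days remain.
Then April (30): 30 days.
May 1–17, 1946: 17 days.
Residual: 63 days.
Total: 428 days.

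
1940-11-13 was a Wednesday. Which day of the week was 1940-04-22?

Count forward from the earlier date (April 22, 1940) to the later (November 13, 1940):
April 1940: 30 − 22 = 8 days remain.
Then May (31), June (30), July (31), August (31), September (30), October (31): 31 + 30 + 31 + 31 + 30 + 31 = 184 days.
November 1–13, 1940: 13 days.
Total: 8 + 184 + 13 = 205 days.
205 mod 7 = 2, so 2 days before Wednesday is Monday.

Monday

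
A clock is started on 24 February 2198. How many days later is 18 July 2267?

25345

Day-of-year of February 24, 2198: 55.
Day-of-year of July 18, 2267: 199.
2198 has 365 days, so 365 − 55 = 310 days remain in 2198.
Full years 2199–2266: 52 common + 16 leap = 52×365 + 16×366 = 24836 days.
Total: 310 + 24836 + 199 = 25345 days.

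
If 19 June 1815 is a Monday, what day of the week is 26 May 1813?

Wednesday

Count forward from the earlier date (May 26, 1813) to the later (June 19, 1815):
Day-of-year of May 26, 1813: 146.
Day-of-year of June 19, 1815: 170.
1813 has 365 days, so 365 − 146 = 219 days remain in 1813.
Full years: 1814: 365. Sum = 365.
Total: 219 + 365 + 170 = 754 days.
754 mod 7 = 5, so 5 days before Monday is Wednesday.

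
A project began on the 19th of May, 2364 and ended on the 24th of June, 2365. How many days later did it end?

Day-of-year of May 19, 2364: 140.
Day-of-year of June 24, 2365: 175.
2364 has 366 days, so 366 − 140 = 226 days remain in 2364.
Total: 226 + 175 = 401 days.

401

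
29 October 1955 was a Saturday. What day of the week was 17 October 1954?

Sunday

Count forward from the earlier date (October 17, 1954) to the later (October 29, 1955):
October 17, 1954 → October 17, 1955: 365 days.
Within October 1955: 29 − 17 = 12 days.
Total: 377 days.
377 mod 7 = 6, so 6 days before Saturday is Sunday.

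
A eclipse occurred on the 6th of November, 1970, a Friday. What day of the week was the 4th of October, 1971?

November 1970: 30 − 6 = 24 days remain.
Then 10 full months totalling 304 days.
October 1–4, 1971: 4 days.
Residual: 332 days.
Total: 332 days.
332 mod 7 = 3, so 3 days after Friday is Monday.

Monday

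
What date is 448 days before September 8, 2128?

June 18, 2127

Count 448 days before September 8, 2128:
June 18, 2127 → June 18, 2128: 366 days (2128 is a leap year).
June 2128: 30 − 18 = 12 days remain.
Then July (31), August (31): 31 + 31 = 62 days.
September 1–8, 2128: 8 days.
Residual: 82 days.
Total: 448 days.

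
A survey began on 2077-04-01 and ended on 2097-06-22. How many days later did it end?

Day-of-year of April 1, 2077: 91.
Day-of-year of June 22, 2097: 173.
2077 has 365 days, so 365 − 91 = 274 days remain in 2077.
Full years 2078–2096: 14 common + 5 leap = 14×365 + 5×366 = 6940 days.
Total: 274 + 6940 + 173 = 7387 days.

7387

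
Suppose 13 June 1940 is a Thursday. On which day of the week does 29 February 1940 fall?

Thursday

Count forward from the earlier date (February 29, 1940) to the later (June 13, 1940):
February 1940: 29 − 29 = 0 days remain (1940 is a leap year, so February has 29 days).
Then March (31), April (30), May (31): 31 + 30 + 31 = 92 days.
June 1–13, 1940: 13 days.
Total: 0 + 92 + 13 = 105 days.
105 is a multiple of 7, so 29 February 1940 falls on the same weekday: Thursday.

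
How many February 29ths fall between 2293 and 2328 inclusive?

8

Years divisible by 4 in [2293, 2328]: 2296, 2300, 2304, 2308, 2312, 2316, 2320, 2324, 2328.
Of these, 2300 is divisible by 100 but not 400, so not leap.
Leap years: 9 − 1 = 8.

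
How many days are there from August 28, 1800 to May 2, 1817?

6091

Day-of-year of August 28, 1800: 240.
Day-of-year of May 2, 1817: 122.
1800 has 365 days, so 365 − 240 = 125 days remain in 1800.
Full years 1801–1816: 12 common + 4 leap = 12×365 + 4×366 = 5844 days.
Total: 125 + 5844 + 122 = 6091 days.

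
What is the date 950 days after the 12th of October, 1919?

the 19th of May, 1922

Count 950 days after October 12, 1919:
Day-of-year of October 12, 1919: 285.
Day-of-year of May 19, 1922: 139.
1919 has 365 days, so 365 − 285 = 80 days remain in 1919.
Full years: 1920: 366; 1921: 365. Sum = 731.
Total: 80 + 731 + 139 = 950 days.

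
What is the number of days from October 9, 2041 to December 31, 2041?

October 2041: 31 − 9 = 22 days remain.
Then November (30): 30 days.
December 1–31, 2041: 31 days.
Total: 22 + 30 + 31 = 83 days.

83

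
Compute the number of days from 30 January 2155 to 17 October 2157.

January 30, 2155 → January 30, 2156: 365 days.
January 30, 2156 → January 30, 2157: 366 days (2156 is a leap year).
January 2157: 31 − 30 = 1 day remains.
Then February 2157 (28), March (31), April (30), May (31), June (30), July (31), August (31), September (30): 28 + 31 + 30 + 31 + 30 + 31 + 31 + 30 = 242 days.
October 1–17, 2157: 17 days.
Residual: 260 days.
Total: 991 days.

991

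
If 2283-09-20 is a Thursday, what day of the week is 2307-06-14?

Friday

Day-of-year of September 20, 2283: 263.
Day-of-year of June 14, 2307: 165.
2283 has 365 days, so 365 − 263 = 102 days remain in 2283.
Full years 2284–2306: 18 common + 5 leap = 18×365 + 5×366 = 8400 days.
Total: 102 + 8400 + 165 = 8667 days.
8667 mod 7 = 1, so 1 day after Thursday is Friday.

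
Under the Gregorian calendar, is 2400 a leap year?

Yes

2400 is a leap year (divisible by 400).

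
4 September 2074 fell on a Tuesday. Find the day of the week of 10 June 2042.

Count forward from the earlier date (June 10, 2042) to the later (September 4, 2074):
Day-of-year of June 10, 2042: 161.
Day-of-year of September 4, 2074: 247.
2042 has 365 days, so 365 − 161 = 204 days remain in 2042.
Full years 2043–2073: 23 common + 8 leap = 23×365 + 8×366 = 11323 days.
Total: 204 + 11323 + 247 = 11774 days.
11774 is a multiple of 7, so 10 June 2042 falls on the same weekday: Tuesday.

Tuesday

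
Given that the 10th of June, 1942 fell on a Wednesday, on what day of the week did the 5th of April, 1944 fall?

June 1942: 30 − 10 = 20 days remain.
Then 21 full months totalling 640 days.
April 1–5, 1944: 5 days.
Total: 20 + 640 + 5 = 665 days.
665 is a multiple of 7, so the 5th of April, 1944 falls on the same weekday: Wednesday.

Wednesday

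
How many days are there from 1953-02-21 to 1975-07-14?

From February 21, 1953 to February 21, 1975: 22 years, of which 5 contain a Feb 29 — 17×365 + 5×366 = 8035 days.
February 1975: 28 − 21 = 7 days remain (1975 is not a leap year, so February has 28 days).
Then March (31), April (30), May (31), June (30): 31 + 30 + 31 + 30 = 122 days.
July 1–14, 1975: 14 days.
Residual: 143 days.
Total: 8178 days.

8178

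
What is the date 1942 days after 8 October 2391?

31 January 2397

Count 1942 days after October 8, 2391:
Day-of-year of October 8, 2391: 281.
Day-of-year of January 31, 2397: 31.
2391 has 365 days, so 365 − 281 = 84 days remain in 2391.
Full years: 2392: 366; 2393: 365; 2394: 365; 2395: 365; 2396: 366. Sum = 1827.
Total: 84 + 1827 + 31 = 1942 days.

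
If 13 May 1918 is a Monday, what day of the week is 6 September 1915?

Count forward from the earlier date (September 6, 1915) to the later (May 13, 1918):
September 6, 1915 → September 6, 1916: 366 days (1916 is a leap year).
September 6, 1916 → September 6, 1917: 365 days.
September 1917: 30 − 6 = 24 days remain.
Then October (31), November (30), December (31), January (31), February 1918 (28), March (31), April (30): 31 + 30 + 31 + 31 + 28 + 31 + 30 = 212 days.
May 1–13, 1918: 13 days.
Residual: 249 days.
Total: 980 days.
980 is a multiple of 7, so 6 September 1915 falls on the same weekday: Monday.

Monday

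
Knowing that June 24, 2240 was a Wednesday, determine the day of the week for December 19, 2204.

Count forward from the earlier date (December 19, 2204) to the later (June 24, 2240):
Day-of-year of December 19, 2204: 354.
Day-of-year of June 24, 2240: 176.
2204 has 366 days, so 366 − 354 = 12 days remain in 2204.
Full years 2205–2239: 27 common + 8 leap = 27×365 + 8×366 = 12783 days.
Total: 12 + 12783 + 176 = 12971 days.
12971 is a multiple of 7, so December 19, 2204 falls on the same weekday: Wednesday.

Wednesday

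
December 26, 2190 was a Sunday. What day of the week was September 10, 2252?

Friday

From December 26, 2190 to December 26, 2251: 61 years, of which 14 contain a Feb 29 — 47×365 + 14×366 = 22279 days.
(2200 is not a leap year (divisible by 100 but not 400).)
December 2251: 31 − 26 = 5 days remain.
Then January (31), February 2252 (29), March (31), April (30), May (31), June (30), July (31), August (31): 31 + 29 + 31 + 30 + 31 + 30 + 31 + 31 = 244 days.
September 1–10, 2252: 10 days.
Residual: 259 days.
Total: 22538 days.
22538 mod 7 = 5, so 5 days after Sunday is Friday.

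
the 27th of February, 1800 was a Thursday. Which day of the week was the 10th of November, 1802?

February 1800: 28 − 27 = 1 day remains (1800 is not a leap year (divisible by 100 but not 400), so February has 28 days).
Then 32 full months totalling 975 days.
November 1–10, 1802: 10 days.
Total: 1 + 975 + 10 = 986 days.
986 mod 7 = 6, so 6 days after Thursday is Wednesday.

Wednesday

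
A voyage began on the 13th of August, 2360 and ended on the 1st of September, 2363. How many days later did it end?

Day-of-year of August 13, 2360: 226.
Day-of-year of September 1, 2363: 244.
2360 has 366 days, so 366 − 226 = 140 days remain in 2360.
Full years: 2361: 365; 2362: 365. Sum = 730.
Total: 140 + 730 + 244 = 1114 days.

1114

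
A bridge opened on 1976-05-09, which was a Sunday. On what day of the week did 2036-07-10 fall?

Thursday

From May 9, 1976 to May 9, 2036: 60 years, of which 15 contain a Feb 29 — 45×365 + 15×366 = 21915 days.
(2000 is a leap year (divisible by 400).)
May 2036: 31 − 9 = 22 days remain.
Then June (30): 30 days.
July 1–10, 2036: 10 days.
Residual: 62 days.
Total: 21977 days.
21977 mod 7 = 4, so 4 days after Sunday is Thursday.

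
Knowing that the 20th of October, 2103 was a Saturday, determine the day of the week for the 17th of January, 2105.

Saturday

Day-of-year of October 20, 2103: 293.
Day-of-year of January 17, 2105: 17.
2103 has 365 days, so 365 − 293 = 72 days remain in 2103.
Full years: 2104: 366. Sum = 366.
Total: 72 + 366 + 17 = 455 days.
455 is a multiple of 7, so the 17th of January, 2105 falls on the same weekday: Saturday.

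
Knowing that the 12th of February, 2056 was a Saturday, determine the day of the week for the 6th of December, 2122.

Sunday

From February 12, 2056 to February 12, 2122: 66 years, of which 16 contain a Feb 29 — 50×365 + 16×366 = 24106 days.
(2100 is not a leap year (divisible by 100 but not 400).)
February 2122: 28 − 12 = 16 days remain (2122 is not a leap year, so February has 28 days).
Then 9 full months totalling 275 days.
December 1–6, 2122: 6 days.
Residual: 297 days.
Total: 24403 days.
24403 mod 7 = 1, so 1 day after Saturday is Sunday.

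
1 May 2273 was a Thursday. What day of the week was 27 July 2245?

Sunday

Count forward from the earlier date (July 27, 2245) to the later (May 1, 2273):
Day-of-year of July 27, 2245: 208.
Day-of-year of May 1, 2273: 121.
2245 has 365 days, so 365 − 208 = 157 days remain in 2245.
Full years 2246–2272: 20 common + 7 leap = 20×365 + 7×366 = 9862 days.
Total: 157 + 9862 + 121 = 10140 days.
10140 mod 7 = 4, so 4 days before Thursday is Sunday.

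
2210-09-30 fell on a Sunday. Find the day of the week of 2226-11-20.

From September 30, 2210 to September 30, 2226: 16 years, of which 4 contain a Feb 29 — 12×365 + 4×366 = 5844 days.
September 2226: 30 − 30 = 0 days remain.
Then October (31): 31 days.
November 1–20, 2226: 20 days.
Residual: 51 days.
Total: 5895 days.
5895 mod 7 = 1, so 1 day after Sunday is Monday.

Monday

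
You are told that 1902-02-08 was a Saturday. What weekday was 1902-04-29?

Tuesday

February 1902: 28 − 8 = 20 days remain (1902 is not a leap year, so February has 28 days).
Then March (31): 31 days.
April 1–29, 1902: 29 days.
Total: 20 + 31 + 29 = 80 days.
80 mod 7 = 3, so 3 days after Saturday is Tuesday.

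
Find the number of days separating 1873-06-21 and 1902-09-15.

Day-of-year of June 21, 1873: 172.
Day-of-year of September 15, 1902: 258.
1873 has 365 days, so 365 − 172 = 193 days remain in 1873.
Full years 1874–1901: 22 common + 6 leap = 22×365 + 6×366 = 10226 days.
Total: 193 + 10226 + 258 = 10677 days.

10677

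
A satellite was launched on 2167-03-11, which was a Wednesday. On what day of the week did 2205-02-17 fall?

Day-of-year of March 11, 2167: 70.
Day-of-year of February 17, 2205: 48.
2167 has 365 days, so 365 − 70 = 295 days remain in 2167.
Full years 2168–2204: 28 common + 9 leap = 28×365 + 9×366 = 13514 days.
Total: 295 + 13514 + 48 = 13857 days.
13857 mod 7 = 4, so 4 days after Wednesday is Sunday.

Sunday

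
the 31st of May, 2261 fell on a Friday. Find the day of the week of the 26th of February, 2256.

Count forward from the earlier date (February 26, 2256) to the later (May 31, 2261):
February 26, 2256 → February 26, 2257: 366 days (2256 is a leap year).
February 26, 2257 → February 26, 2258: 365 days.
February 26, 2258 → February 26, 2259: 365 days.
February 26, 2259 → February 26, 2260: 365 days.
February 26, 2260 → February 26, 2261: 366 days (2260 is a leap year).
February 2261: 28 − 26 = 2 days remain (2261 is not a leap year, so February has 28 days).
Then March (31), April (30): 31 + 30 = 61 days.
May 1–31, 2261: 31 days.
Residual: 94 days.
Total: 1921 days.
1921 mod 7 = 3, so 3 days before Friday is Tuesday.

Tuesday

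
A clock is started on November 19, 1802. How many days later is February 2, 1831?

10302

Day-of-year of November 19, 1802: 323.
Day-of-year of February 2, 1831: 33.
1802 has 365 days, so 365 − 323 = 42 days remain in 1802.
Full years 1803–1830: 21 common + 7 leap = 21×365 + 7×366 = 10227 days.
Total: 42 + 10227 + 33 = 10302 days.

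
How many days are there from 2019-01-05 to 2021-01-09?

Day-of-year of January 5, 2019: 5.
Day-of-year of January 9, 2021: 9.
2019 has 365 days, so 365 − 5 = 360 days remain in 2019.
Full years: 2020: 366. Sum = 366.
Total: 360 + 366 + 9 = 735 days.

735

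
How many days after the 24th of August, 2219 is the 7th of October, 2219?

44

August 2219: 31 − 24 = 7 days remain.
Then September (30): 30 days.
October 1–7, 2219: 7 days.
Total: 7 + 30 + 7 = 44 days.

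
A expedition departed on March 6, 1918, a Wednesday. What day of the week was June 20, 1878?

Count forward from the earlier date (June 20, 1878) to the later (March 6, 1918):
From June 20, 1878 to June 20, 1917: 39 years, of which 9 contain a Feb 29 — 30×365 + 9×366 = 14244 days.
(1900 is not a leap year (divisible by 100 but not 400).)
June 1917: 30 − 20 = 10 days remain.
Then July (31), August (31), September (30), October (31), November (30), December (31), January (31), February 1918 (28): 31 + 31 + 30 + 31 + 30 + 31 + 31 + 28 = 243 days.
March 1–6, 1918: 6 days.
Residual: 259 days.
Total: 14503 days.
14503 mod 7 = 6, so 6 days before Wednesday is Thursday.

Thursday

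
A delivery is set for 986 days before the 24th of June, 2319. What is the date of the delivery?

the 11th of October, 2316

Count 986 days before June 24, 2319:
October 11, 2316 → October 11, 2317: 365 days.
October 11, 2317 → October 11, 2318: 365 days.
October 2318: 31 − 11 = 20 days remain.
Then November (30), December (31), January (31), February 2319 (28), March (31), April (30), May (31): 30 + 31 + 31 + 28 + 31 + 30 + 31 = 212 days.
June 1–24, 2319: 24 days.
Residual: 256 days.
Total: 986 days.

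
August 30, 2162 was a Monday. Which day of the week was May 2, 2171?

Day-of-year of August 30, 2162: 242.
Day-of-year of May 2, 2171: 122.
2162 has 365 days, so 365 − 242 = 123 days remain in 2162.
Full years 2163–2170: 6 common + 2 leap = 6×365 + 2×366 = 2922 days.
Total: 123 + 2922 + 122 = 3167 days.
3167 mod 7 = 3, so 3 days after Monday is Thursday.

Thursday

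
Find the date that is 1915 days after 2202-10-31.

2208-01-28

Count 1915 days after October 31, 2202:
Day-of-year of October 31, 2202: 304.
Day-of-year of January 28, 2208: 28.
2202 has 365 days, so 365 − 304 = 61 days remain in 2202.
Full years: 2203: 365; 2204: 366; 2205: 365; 2206: 365; 2207: 365. Sum = 1826.
Total: 61 + 1826 + 28 = 1915 days.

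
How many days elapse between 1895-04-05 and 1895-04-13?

8

Within April 1895: 13 − 5 = 8 days.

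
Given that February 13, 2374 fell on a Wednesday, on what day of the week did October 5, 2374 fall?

February 2374: 28 − 13 = 15 days remain (2374 is not a leap year, so February has 28 days).
Then March (31), April (30), May (31), June (30), July (31), August (31), September (30): 31 + 30 + 31 + 30 + 31 + 31 + 30 = 214 days.
October 1–5, 2374: 5 days.
Total: 15 + 214 + 5 = 234 days.
234 mod 7 = 3, so 3 days after Wednesday is Saturday.

Saturday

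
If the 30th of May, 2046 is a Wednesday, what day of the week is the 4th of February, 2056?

Day-of-year of May 30, 2046: 150.
Day-of-year of February 4, 2056: 35.
2046 has 365 days, so 365 − 150 = 215 days remain in 2046.
Full years 2047–2055: 7 common + 2 leap = 7×365 + 2×366 = 3287 days.
Total: 215 + 3287 + 35 = 3537 days.
3537 mod 7 = 2, so 2 days after Wednesday is Friday.

Friday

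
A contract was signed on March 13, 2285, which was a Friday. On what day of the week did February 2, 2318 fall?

Day-of-year of March 13, 2285: 72.
Day-of-year of February 2, 2318: 33.
2285 has 365 days, so 365 − 72 = 293 days remain in 2285.
Full years 2286–2317: 25 common + 7 leap = 25×365 + 7×366 = 11687 days.
Total: 293 + 11687 + 33 = 12013 days.
12013 mod 7 = 1, so 1 day after Friday is Saturday.

Saturday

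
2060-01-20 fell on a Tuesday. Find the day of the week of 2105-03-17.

Day-of-year of January 20, 2060: 20.
Day-of-year of March 17, 2105: 76.
2060 has 366 days, so 366 − 20 = 346 days remain in 2060.
Full years 2061–2104: 34 common + 10 leap = 34×365 + 10×366 = 16070 days.
Total: 346 + 16070 + 76 = 16492 days.
16492 is a multiple of 7, so 2105-03-17 falls on the same weekday: Tuesday.

Tuesday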